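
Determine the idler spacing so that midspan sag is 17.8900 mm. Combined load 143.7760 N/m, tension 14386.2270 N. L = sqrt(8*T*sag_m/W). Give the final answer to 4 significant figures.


sag = 17.8900/1000 = 0.017890 m
L = sqrt(8 * 14386.2270 * 0.017890 / 143.7760)
L = 3.784 m


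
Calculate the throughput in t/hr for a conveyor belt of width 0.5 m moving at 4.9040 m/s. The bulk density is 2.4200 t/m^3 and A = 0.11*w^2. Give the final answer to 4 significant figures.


A = 0.11 * 0.5^2 = 0.0275 m^2
C = 0.0275 * 4.9040 * 2.4200 * 3600
C = 1175 t/hr


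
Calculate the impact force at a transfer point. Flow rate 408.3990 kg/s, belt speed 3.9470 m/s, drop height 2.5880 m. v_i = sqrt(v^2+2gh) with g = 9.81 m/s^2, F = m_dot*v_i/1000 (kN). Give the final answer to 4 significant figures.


v_i = sqrt(3.9470^2 + 2*9.81*2.5880) = 8.14588 m/s
F = 408.3990 * 8.14588 / 1000
F = 3.327 kN


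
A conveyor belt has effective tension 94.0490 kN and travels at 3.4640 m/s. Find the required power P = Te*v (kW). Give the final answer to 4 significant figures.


P = Te * v = 94.0490 * 3.4640
P = 325.8 kW


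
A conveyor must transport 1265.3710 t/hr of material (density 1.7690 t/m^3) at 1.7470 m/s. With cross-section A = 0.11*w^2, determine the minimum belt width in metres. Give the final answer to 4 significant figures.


A_req = 1265.3710 / (1.7470 * 1.7690 * 3600) = 0.113735 m^2
w = sqrt(0.113735 / 0.11)
w = 1.017 m


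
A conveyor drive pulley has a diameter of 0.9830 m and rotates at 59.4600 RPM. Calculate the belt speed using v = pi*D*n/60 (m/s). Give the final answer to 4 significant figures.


v = pi * 0.9830 * 59.4600 / 60
v = 3.060 m/s


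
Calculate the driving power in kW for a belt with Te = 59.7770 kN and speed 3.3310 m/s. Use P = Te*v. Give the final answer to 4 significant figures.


P = Te * v = 59.7770 * 3.3310
P = 199.1 kW


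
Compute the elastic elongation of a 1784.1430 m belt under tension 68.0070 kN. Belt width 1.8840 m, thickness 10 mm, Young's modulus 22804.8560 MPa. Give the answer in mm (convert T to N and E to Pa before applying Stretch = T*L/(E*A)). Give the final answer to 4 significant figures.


A = 1.8840 * 0.01 = 0.01884 m^2
Stretch = 68.0070*1000 * 1784.1430 / (22804.8560e6 * 0.01884) * 1000
Stretch = 282.4 mm


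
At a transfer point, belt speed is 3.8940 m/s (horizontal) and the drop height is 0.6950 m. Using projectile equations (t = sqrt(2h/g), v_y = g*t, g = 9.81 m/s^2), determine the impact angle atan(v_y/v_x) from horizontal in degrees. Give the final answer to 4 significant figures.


t = sqrt(2*0.6950/9.81) = 0.37642 s
v_y = 9.81 * 0.37642 = 3.69268 m/s
angle = atan(3.69268 / 3.8940) = 43.48 deg


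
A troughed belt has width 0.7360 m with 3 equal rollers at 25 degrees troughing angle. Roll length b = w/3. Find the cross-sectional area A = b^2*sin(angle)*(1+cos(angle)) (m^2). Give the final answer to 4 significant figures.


b = 0.7360/3 = 0.245333 m
A = 0.245333^2 * sin(25 deg) * (1 + cos(25 deg))
A = 0.04849 m^2


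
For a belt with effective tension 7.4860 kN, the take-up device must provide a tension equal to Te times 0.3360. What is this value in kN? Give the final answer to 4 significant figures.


T_tu = 7.4860 * 0.3360
T_tu = 2.515 kN


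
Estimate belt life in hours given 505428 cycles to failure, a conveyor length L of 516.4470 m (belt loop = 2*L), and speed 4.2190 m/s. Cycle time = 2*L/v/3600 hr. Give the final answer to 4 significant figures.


cycle_time = 2 * 516.4470 / 4.2190 / 3600 = 0.0680055 hr
life = 505428 * 0.0680055 = 34370 hours


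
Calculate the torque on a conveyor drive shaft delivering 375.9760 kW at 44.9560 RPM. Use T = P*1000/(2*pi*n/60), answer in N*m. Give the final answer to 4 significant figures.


omega = 2*pi*44.9560/60 = 4.70778 rad/s
T = 375.9760*1000 / 4.70778
T = 79860 N*m


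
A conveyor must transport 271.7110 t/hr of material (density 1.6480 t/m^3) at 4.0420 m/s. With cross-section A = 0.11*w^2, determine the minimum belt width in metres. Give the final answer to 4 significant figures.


A_req = 271.7110 / (4.0420 * 1.6480 * 3600) = 0.0113306 m^2
w = sqrt(0.0113306 / 0.11)
w = 0.3209 m


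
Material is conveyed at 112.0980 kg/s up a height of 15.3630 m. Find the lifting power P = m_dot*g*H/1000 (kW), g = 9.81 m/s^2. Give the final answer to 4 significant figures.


P = 112.0980 * 9.81 * 15.3630 / 1000
P = 16.89 kW


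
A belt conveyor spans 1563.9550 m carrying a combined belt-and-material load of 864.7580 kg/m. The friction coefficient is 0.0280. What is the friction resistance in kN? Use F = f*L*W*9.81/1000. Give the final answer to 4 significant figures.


F = 0.0280 * 1563.9550 * 864.7580 * 9.81 / 1000
F = 371.5 kN


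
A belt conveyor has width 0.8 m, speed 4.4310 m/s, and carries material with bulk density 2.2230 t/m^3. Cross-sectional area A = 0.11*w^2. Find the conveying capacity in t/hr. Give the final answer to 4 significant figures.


A = 0.11 * 0.8^2 = 0.0704 m^2
C = 0.0704 * 4.4310 * 2.2230 * 3600
C = 2496 t/hr


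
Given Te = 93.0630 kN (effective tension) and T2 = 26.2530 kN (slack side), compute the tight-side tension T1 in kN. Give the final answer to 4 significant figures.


T1 = Te + T2 = 93.0630 + 26.2530
T1 = 119.3 kN


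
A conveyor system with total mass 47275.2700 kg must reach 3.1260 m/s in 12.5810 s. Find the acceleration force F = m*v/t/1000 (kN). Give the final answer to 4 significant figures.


F = 47275.2700 * 3.1260 / 12.5810 / 1000
F = 11.75 kN


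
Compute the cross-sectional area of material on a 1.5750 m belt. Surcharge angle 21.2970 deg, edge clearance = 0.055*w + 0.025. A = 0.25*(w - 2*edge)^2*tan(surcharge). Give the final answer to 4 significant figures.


edge = 0.055*1.5750 + 0.025 = 0.111625 m
ew = 1.5750 - 2*0.111625 = 1.35175 m
A = 0.25 * 1.35175^2 * tan(21.2970 deg)
A = 0.1781 m^2


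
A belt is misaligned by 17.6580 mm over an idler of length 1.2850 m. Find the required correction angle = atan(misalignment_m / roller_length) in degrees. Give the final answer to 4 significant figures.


misalign_m = 17.6580 / 1000 = 0.017658 m
angle = atan(0.017658 / 1.2850)
angle = 0.7873 deg


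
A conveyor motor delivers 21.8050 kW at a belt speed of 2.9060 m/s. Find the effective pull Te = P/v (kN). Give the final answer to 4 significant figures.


Te = P / v = 21.8050 / 2.9060
Te = 7.503 kN


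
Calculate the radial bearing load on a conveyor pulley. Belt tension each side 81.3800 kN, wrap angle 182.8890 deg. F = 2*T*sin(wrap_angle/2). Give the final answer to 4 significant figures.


F = 2 * 81.3800 * sin(182.8890/2 deg)
F = 162.7 kN


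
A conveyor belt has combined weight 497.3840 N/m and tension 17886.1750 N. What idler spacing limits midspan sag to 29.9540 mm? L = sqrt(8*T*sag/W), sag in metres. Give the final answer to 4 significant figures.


sag = 29.9540/1000 = 0.029954 m
L = sqrt(8 * 17886.1750 * 0.029954 / 497.3840)
L = 2.936 m


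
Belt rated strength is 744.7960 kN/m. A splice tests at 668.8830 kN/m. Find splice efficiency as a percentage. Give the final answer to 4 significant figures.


Eff = 668.8830 / 744.7960 * 100
Eff = 89.81 %


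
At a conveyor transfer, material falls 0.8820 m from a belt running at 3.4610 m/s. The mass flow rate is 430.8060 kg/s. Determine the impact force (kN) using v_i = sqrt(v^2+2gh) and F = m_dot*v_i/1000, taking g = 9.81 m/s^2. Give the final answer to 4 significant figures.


v_i = sqrt(3.4610^2 + 2*9.81*0.8820) = 5.41141 m/s
F = 430.8060 * 5.41141 / 1000
F = 2.331 kN


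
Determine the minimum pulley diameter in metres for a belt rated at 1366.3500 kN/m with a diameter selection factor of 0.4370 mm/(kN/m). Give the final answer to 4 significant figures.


D = 1366.3500 * 0.4370 / 1000
D = 0.5971 m


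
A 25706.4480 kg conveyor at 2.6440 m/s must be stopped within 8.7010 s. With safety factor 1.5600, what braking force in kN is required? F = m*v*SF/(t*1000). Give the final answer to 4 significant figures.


F = 25706.4480 * 2.6440 / 8.7010 * 1.5600 / 1000
F = 12.19 kN


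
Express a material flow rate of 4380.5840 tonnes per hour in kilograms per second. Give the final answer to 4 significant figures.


m_dot = 4380.5840 * 1000 / 3600
m_dot = 1217 kg/s


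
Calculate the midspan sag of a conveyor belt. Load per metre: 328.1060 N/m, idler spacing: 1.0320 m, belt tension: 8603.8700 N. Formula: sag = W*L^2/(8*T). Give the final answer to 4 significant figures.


sag = 328.1060 * 1.0320^2 / (8 * 8603.8700)
sag = 0.005077 m


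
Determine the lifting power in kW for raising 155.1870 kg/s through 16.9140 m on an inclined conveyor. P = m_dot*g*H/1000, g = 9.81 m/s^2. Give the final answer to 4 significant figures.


P = 155.1870 * 9.81 * 16.9140 / 1000
P = 25.75 kW


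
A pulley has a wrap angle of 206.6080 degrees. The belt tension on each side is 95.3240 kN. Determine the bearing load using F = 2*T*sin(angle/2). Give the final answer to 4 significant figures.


F = 2 * 95.3240 * sin(206.6080/2 deg)
F = 185.5 kN


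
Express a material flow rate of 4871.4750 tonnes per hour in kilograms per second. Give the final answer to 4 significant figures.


m_dot = 4871.4750 * 1000 / 3600
m_dot = 1353 kg/s


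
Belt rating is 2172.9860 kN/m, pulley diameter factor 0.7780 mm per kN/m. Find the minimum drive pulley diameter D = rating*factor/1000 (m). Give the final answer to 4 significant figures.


D = 2172.9860 * 0.7780 / 1000
D = 1.691 m


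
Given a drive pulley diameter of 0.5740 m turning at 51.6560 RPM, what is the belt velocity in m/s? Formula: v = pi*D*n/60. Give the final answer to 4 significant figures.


v = pi * 0.5740 * 51.6560 / 60
v = 1.552 m/s


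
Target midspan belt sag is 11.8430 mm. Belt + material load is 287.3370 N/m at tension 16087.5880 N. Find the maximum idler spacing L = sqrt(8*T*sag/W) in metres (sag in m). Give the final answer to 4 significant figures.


sag = 11.8430/1000 = 0.011843 m
L = sqrt(8 * 16087.5880 * 0.011843 / 287.3370)
L = 2.303 m


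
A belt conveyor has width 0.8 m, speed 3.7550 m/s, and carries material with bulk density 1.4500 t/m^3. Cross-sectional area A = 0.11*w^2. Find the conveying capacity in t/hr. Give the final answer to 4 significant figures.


A = 0.11 * 0.8^2 = 0.0704 m^2
C = 0.0704 * 3.7550 * 1.4500 * 3600
C = 1380 t/hr


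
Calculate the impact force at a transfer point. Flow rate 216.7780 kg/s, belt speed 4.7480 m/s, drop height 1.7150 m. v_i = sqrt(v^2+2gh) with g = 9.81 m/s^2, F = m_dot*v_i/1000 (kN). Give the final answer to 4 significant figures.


v_i = sqrt(4.7480^2 + 2*9.81*1.7150) = 7.49612 m/s
F = 216.7780 * 7.49612 / 1000
F = 1.625 kN


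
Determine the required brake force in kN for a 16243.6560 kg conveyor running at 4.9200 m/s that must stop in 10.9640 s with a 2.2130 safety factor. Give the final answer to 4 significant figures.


F = 16243.6560 * 4.9200 / 10.9640 * 2.2130 / 1000
F = 16.13 kN


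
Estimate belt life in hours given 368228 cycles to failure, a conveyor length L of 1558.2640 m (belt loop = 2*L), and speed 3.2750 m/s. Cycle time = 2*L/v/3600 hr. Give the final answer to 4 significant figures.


cycle_time = 2 * 1558.2640 / 3.2750 / 3600 = 0.264337 hr
life = 368228 * 0.264337 = 97340 hours


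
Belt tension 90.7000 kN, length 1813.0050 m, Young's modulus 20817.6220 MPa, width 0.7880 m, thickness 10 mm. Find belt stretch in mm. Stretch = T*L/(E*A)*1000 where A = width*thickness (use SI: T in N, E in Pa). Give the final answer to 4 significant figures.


A = 0.7880 * 0.01 = 0.00788 m^2
Stretch = 90.7000*1000 * 1813.0050 / (20817.6220e6 * 0.00788) * 1000
Stretch = 1002 mm


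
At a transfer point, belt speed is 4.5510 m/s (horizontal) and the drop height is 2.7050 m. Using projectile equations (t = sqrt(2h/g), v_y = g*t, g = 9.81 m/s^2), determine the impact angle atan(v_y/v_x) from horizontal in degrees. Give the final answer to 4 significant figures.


t = sqrt(2*2.7050/9.81) = 0.742616 s
v_y = 9.81 * 0.742616 = 7.28506 m/s
angle = atan(7.28506 / 4.5510) = 58.01 deg


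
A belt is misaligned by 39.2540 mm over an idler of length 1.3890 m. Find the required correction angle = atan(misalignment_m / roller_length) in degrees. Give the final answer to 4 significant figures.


misalign_m = 39.2540 / 1000 = 0.039254 m
angle = atan(0.039254 / 1.3890)
angle = 1.619 deg


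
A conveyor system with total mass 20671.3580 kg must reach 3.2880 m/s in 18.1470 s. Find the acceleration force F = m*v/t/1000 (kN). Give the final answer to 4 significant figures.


F = 20671.3580 * 3.2880 / 18.1470 / 1000
F = 3.745 kN


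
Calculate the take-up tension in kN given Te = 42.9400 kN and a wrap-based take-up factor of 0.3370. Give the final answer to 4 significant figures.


T_tu = 42.9400 * 0.3370
T_tu = 14.47 kN


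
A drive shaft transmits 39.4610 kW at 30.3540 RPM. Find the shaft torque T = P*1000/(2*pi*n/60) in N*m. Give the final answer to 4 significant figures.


omega = 2*pi*30.3540/60 = 3.17866 rad/s
T = 39.4610*1000 / 3.17866
T = 12410 N*m


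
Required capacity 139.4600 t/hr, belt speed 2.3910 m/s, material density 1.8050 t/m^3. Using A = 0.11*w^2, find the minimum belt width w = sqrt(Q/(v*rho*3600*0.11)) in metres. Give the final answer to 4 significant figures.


A_req = 139.4600 / (2.3910 * 1.8050 * 3600) = 0.00897616 m^2
w = sqrt(0.00897616 / 0.11)
w = 0.2857 m


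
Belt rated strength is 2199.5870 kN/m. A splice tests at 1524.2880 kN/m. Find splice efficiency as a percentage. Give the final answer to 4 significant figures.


Eff = 1524.2880 / 2199.5870 * 100
Eff = 69.30 %


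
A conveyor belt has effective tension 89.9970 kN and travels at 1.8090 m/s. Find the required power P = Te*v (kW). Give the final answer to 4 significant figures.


P = Te * v = 89.9970 * 1.8090
P = 162.8 kW


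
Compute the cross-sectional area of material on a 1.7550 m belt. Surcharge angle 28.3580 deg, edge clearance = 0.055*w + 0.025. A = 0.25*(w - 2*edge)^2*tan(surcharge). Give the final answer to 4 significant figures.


edge = 0.055*1.7550 + 0.025 = 0.121525 m
ew = 1.7550 - 2*0.121525 = 1.51195 m
A = 0.25 * 1.51195^2 * tan(28.3580 deg)
A = 0.3085 m^2


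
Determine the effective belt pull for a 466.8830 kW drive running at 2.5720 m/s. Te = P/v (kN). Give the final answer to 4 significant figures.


Te = P / v = 466.8830 / 2.5720
Te = 181.5 kN


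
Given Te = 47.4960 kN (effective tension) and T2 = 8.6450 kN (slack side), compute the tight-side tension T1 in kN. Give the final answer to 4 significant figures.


T1 = Te + T2 = 47.4960 + 8.6450
T1 = 56.14 kN


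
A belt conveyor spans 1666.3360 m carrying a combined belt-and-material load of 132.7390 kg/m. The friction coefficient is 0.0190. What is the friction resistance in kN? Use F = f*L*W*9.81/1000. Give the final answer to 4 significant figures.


F = 0.0190 * 1666.3360 * 132.7390 * 9.81 / 1000
F = 41.23 kN


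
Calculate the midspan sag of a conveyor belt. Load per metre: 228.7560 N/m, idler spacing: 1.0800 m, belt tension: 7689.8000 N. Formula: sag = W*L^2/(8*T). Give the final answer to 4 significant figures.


sag = 228.7560 * 1.0800^2 / (8 * 7689.8000)
sag = 0.004337 m


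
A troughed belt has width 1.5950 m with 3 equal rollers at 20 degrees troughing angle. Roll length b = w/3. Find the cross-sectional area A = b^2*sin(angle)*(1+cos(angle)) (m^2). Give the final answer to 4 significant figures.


b = 1.5950/3 = 0.531667 m
A = 0.531667^2 * sin(20 deg) * (1 + cos(20 deg))
A = 0.1875 m^2


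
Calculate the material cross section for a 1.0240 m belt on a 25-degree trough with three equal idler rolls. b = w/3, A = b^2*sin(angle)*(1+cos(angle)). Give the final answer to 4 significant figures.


b = 1.0240/3 = 0.341333 m
A = 0.341333^2 * sin(25 deg) * (1 + cos(25 deg))
A = 0.09386 m^2


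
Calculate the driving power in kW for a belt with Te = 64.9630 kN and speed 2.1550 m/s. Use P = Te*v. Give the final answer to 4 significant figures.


P = Te * v = 64.9630 * 2.1550
P = 140.0 kW


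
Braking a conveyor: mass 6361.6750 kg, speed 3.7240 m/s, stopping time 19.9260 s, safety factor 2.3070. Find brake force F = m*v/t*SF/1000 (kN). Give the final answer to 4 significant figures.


F = 6361.6750 * 3.7240 / 19.9260 * 2.3070 / 1000
F = 2.743 kN


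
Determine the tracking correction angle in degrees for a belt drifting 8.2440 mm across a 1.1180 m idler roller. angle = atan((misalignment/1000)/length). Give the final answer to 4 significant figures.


misalign_m = 8.2440 / 1000 = 0.008244 m
angle = atan(0.008244 / 1.1180)
angle = 0.4225 deg


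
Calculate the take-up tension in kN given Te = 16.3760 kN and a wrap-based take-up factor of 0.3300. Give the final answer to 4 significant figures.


T_tu = 16.3760 * 0.3300
T_tu = 5.404 kN


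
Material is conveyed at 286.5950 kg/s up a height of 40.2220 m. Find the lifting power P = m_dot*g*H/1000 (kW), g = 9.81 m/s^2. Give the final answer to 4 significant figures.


P = 286.5950 * 9.81 * 40.2220 / 1000
P = 113.1 kW


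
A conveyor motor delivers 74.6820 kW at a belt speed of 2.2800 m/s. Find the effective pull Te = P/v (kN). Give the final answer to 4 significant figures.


Te = P / v = 74.6820 / 2.2800
Te = 32.76 kN


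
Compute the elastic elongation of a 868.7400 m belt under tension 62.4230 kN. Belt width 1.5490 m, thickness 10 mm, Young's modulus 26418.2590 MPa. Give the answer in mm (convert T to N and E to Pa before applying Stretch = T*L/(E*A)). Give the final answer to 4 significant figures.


A = 1.5490 * 0.01 = 0.01549 m^2
Stretch = 62.4230*1000 * 868.7400 / (26418.2590e6 * 0.01549) * 1000
Stretch = 132.5 mm


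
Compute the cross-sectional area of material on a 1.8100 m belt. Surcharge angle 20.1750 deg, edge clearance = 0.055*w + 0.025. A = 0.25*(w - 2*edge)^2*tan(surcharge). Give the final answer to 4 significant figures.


edge = 0.055*1.8100 + 0.025 = 0.12455 m
ew = 1.8100 - 2*0.12455 = 1.5609 m
A = 0.25 * 1.5609^2 * tan(20.1750 deg)
A = 0.2238 m^2


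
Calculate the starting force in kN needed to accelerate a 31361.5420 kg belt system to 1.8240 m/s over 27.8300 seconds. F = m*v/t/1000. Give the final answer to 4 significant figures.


F = 31361.5420 * 1.8240 / 27.8300 / 1000
F = 2.055 kN


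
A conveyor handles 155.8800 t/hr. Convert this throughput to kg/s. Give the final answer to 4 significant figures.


m_dot = 155.8800 * 1000 / 3600
m_dot = 43.30 kg/s


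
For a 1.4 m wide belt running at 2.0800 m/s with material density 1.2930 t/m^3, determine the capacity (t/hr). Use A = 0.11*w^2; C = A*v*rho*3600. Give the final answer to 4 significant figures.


A = 0.11 * 1.4^2 = 0.2156 m^2
C = 0.2156 * 2.0800 * 1.2930 * 3600
C = 2087 t/hr


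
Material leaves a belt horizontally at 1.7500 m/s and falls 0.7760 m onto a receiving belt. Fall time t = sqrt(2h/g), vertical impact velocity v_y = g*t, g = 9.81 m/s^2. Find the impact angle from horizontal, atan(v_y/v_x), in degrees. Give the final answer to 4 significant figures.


t = sqrt(2*0.7760/9.81) = 0.397751 s
v_y = 9.81 * 0.397751 = 3.90194 m/s
angle = atan(3.90194 / 1.7500) = 65.84 deg


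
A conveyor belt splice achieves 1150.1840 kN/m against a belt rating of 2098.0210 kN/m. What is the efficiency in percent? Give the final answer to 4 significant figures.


Eff = 1150.1840 / 2098.0210 * 100
Eff = 54.82 %


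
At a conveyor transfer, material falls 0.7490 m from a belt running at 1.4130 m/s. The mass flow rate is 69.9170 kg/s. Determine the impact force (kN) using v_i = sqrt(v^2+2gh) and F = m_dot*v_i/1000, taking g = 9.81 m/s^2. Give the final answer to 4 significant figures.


v_i = sqrt(1.4130^2 + 2*9.81*0.7490) = 4.08558 m/s
F = 69.9170 * 4.08558 / 1000
F = 0.2857 kN


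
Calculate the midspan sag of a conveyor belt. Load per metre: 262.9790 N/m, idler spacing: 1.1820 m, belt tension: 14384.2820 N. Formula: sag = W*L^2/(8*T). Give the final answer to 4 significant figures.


sag = 262.9790 * 1.1820^2 / (8 * 14384.2820)
sag = 0.003193 m


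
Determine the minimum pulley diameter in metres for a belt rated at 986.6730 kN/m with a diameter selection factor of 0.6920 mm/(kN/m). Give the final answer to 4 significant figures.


D = 986.6730 * 0.6920 / 1000
D = 0.6828 m


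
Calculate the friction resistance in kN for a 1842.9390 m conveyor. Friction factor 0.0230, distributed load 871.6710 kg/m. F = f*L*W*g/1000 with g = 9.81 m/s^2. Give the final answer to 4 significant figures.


F = 0.0230 * 1842.9390 * 871.6710 * 9.81 / 1000
F = 362.5 kN


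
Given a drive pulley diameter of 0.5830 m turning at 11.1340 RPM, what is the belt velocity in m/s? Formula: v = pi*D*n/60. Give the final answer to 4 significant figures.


v = pi * 0.5830 * 11.1340 / 60
v = 0.3399 m/s


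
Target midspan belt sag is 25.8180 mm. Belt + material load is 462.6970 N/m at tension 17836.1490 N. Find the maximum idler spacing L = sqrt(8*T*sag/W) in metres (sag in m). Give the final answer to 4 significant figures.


sag = 25.8180/1000 = 0.025818 m
L = sqrt(8 * 17836.1490 * 0.025818 / 462.6970)
L = 2.822 m


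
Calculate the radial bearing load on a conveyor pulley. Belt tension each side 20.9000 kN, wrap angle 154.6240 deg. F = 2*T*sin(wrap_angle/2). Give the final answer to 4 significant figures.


F = 2 * 20.9000 * sin(154.6240/2 deg)
F = 40.78 kN


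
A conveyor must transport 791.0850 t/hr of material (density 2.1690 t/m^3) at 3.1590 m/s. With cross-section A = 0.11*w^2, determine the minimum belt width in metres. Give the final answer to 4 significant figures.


A_req = 791.0850 / (3.1590 * 2.1690 * 3600) = 0.0320709 m^2
w = sqrt(0.0320709 / 0.11)
w = 0.5400 m


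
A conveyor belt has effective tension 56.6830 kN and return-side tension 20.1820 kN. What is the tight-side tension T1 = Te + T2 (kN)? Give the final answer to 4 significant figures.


T1 = Te + T2 = 56.6830 + 20.1820
T1 = 76.86 kN


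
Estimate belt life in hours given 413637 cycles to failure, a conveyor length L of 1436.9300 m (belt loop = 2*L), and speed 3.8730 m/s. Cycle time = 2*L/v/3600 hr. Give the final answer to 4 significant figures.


cycle_time = 2 * 1436.9300 / 3.8730 / 3600 = 0.206118 hr
life = 413637 * 0.206118 = 85260 hours


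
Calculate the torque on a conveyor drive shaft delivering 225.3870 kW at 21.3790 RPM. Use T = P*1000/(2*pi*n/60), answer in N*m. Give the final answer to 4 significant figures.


omega = 2*pi*21.3790/60 = 2.2388 rad/s
T = 225.3870*1000 / 2.2388
T = 100700 N*m


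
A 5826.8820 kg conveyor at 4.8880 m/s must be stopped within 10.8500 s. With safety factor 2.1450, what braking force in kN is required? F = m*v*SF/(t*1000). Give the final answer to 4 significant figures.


F = 5826.8820 * 4.8880 / 10.8500 * 2.1450 / 1000
F = 5.631 kN


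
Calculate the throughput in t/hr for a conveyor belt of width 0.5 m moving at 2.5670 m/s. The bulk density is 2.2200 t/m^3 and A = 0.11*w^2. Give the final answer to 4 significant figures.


A = 0.11 * 0.5^2 = 0.0275 m^2
C = 0.0275 * 2.5670 * 2.2200 * 3600
C = 564.2 t/hr


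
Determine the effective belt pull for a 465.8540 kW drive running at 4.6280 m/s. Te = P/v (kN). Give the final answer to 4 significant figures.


Te = P / v = 465.8540 / 4.6280
Te = 100.7 kN


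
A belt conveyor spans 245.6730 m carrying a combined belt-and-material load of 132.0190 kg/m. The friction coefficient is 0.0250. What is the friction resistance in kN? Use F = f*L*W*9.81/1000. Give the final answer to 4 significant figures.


F = 0.0250 * 245.6730 * 132.0190 * 9.81 / 1000
F = 7.954 kN


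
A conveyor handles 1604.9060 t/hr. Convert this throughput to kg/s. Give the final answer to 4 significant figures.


m_dot = 1604.9060 * 1000 / 3600
m_dot = 445.8 kg/s


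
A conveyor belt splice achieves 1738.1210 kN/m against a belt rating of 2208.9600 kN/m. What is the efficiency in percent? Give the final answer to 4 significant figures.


Eff = 1738.1210 / 2208.9600 * 100
Eff = 78.69 %


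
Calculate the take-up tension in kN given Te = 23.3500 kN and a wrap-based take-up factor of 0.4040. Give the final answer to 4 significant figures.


T_tu = 23.3500 * 0.4040
T_tu = 9.433 kN


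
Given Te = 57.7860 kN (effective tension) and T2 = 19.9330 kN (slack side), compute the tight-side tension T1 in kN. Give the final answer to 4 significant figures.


T1 = Te + T2 = 57.7860 + 19.9330
T1 = 77.72 kN


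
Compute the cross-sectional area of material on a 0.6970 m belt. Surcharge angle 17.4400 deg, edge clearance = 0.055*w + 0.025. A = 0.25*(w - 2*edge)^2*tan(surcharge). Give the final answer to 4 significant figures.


edge = 0.055*0.6970 + 0.025 = 0.063335 m
ew = 0.6970 - 2*0.063335 = 0.57033 m
A = 0.25 * 0.57033^2 * tan(17.4400 deg)
A = 0.02555 m^2


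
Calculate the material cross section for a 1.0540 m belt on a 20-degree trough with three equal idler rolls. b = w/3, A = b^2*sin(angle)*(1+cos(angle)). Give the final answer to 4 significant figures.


b = 1.0540/3 = 0.351333 m
A = 0.351333^2 * sin(20 deg) * (1 + cos(20 deg))
A = 0.08189 m^2


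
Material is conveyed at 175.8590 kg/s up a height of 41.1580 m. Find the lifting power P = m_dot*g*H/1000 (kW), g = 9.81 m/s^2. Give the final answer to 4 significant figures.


P = 175.8590 * 9.81 * 41.1580 / 1000
P = 71.00 kW


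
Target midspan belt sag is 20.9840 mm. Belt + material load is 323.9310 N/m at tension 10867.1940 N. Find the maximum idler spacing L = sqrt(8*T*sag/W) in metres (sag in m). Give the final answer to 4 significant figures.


sag = 20.9840/1000 = 0.020984 m
L = sqrt(8 * 10867.1940 * 0.020984 / 323.9310)
L = 2.373 m


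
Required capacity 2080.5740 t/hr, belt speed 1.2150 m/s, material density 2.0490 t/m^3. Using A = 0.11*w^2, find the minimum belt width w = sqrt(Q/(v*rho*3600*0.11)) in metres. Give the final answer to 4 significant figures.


A_req = 2080.5740 / (1.2150 * 2.0490 * 3600) = 0.232147 m^2
w = sqrt(0.232147 / 0.11)
w = 1.453 m


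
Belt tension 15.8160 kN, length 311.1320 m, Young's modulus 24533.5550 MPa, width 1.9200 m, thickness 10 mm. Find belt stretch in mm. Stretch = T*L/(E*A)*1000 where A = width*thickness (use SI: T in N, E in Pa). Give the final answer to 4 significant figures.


A = 1.9200 * 0.01 = 0.01920 m^2
Stretch = 15.8160*1000 * 311.1320 / (24533.5550e6 * 0.01920) * 1000
Stretch = 10.45 mm


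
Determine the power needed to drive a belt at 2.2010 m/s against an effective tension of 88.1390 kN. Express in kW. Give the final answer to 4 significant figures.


P = Te * v = 88.1390 * 2.2010
P = 194.0 kW


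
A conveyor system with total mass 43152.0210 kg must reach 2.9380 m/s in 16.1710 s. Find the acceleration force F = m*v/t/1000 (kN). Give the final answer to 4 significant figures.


F = 43152.0210 * 2.9380 / 16.1710 / 1000
F = 7.840 kN


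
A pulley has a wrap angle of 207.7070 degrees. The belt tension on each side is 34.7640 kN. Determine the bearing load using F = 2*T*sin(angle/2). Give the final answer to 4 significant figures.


F = 2 * 34.7640 * sin(207.7070/2 deg)
F = 67.51 kN


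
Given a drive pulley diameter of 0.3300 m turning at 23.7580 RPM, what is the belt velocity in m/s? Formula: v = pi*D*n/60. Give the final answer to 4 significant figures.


v = pi * 0.3300 * 23.7580 / 60
v = 0.4105 m/s


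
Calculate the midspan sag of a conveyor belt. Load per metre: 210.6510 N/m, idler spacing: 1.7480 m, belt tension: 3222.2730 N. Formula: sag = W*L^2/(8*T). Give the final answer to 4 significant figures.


sag = 210.6510 * 1.7480^2 / (8 * 3222.2730)
sag = 0.02497 m


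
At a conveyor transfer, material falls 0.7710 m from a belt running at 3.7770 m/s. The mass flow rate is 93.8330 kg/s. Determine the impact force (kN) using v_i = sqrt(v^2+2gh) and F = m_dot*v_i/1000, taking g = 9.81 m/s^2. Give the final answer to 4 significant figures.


v_i = sqrt(3.7770^2 + 2*9.81*0.7710) = 5.42151 m/s
F = 93.8330 * 5.42151 / 1000
F = 0.5087 kN


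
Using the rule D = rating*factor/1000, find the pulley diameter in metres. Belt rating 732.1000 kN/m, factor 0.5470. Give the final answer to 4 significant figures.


D = 732.1000 * 0.5470 / 1000
D = 0.4005 m


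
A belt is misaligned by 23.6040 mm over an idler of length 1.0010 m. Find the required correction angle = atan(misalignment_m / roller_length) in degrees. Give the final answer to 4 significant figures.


misalign_m = 23.6040 / 1000 = 0.023604 m
angle = atan(0.023604 / 1.0010)
angle = 1.351 deg


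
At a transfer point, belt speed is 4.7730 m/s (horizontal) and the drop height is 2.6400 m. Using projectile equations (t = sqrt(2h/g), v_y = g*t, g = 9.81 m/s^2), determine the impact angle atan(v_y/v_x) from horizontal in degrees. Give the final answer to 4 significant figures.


t = sqrt(2*2.6400/9.81) = 0.733639 s
v_y = 9.81 * 0.733639 = 7.197 m/s
angle = atan(7.197 / 4.7730) = 56.45 deg


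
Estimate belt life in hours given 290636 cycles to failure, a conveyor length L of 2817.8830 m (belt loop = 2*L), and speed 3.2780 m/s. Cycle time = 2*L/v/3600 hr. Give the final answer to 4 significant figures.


cycle_time = 2 * 2817.8830 / 3.2780 / 3600 = 0.477575 hr
life = 290636 * 0.477575 = 138800 hours


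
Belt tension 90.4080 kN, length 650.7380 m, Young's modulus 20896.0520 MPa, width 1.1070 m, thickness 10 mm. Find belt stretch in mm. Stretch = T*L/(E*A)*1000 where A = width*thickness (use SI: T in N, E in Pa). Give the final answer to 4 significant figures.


A = 1.1070 * 0.01 = 0.01107 m^2
Stretch = 90.4080*1000 * 650.7380 / (20896.0520e6 * 0.01107) * 1000
Stretch = 254.3 mm


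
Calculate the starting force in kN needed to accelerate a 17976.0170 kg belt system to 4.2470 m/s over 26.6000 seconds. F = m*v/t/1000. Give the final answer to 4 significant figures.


F = 17976.0170 * 4.2470 / 26.6000 / 1000
F = 2.870 kN


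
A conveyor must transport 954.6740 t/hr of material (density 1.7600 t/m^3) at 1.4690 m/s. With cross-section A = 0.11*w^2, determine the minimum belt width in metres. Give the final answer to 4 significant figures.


A_req = 954.6740 / (1.4690 * 1.7600 * 3600) = 0.102569 m^2
w = sqrt(0.102569 / 0.11)
w = 0.9656 m


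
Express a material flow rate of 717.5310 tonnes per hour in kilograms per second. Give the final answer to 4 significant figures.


m_dot = 717.5310 * 1000 / 3600
m_dot = 199.3 kg/s


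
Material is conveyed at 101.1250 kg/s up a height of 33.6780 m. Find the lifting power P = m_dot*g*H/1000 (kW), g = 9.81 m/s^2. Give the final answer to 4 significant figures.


P = 101.1250 * 9.81 * 33.6780 / 1000
P = 33.41 kW


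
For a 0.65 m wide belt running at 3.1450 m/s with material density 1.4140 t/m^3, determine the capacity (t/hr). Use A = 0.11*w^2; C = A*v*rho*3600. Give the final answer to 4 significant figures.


A = 0.11 * 0.65^2 = 0.046475 m^2
C = 0.046475 * 3.1450 * 1.4140 * 3600
C = 744.0 t/hr


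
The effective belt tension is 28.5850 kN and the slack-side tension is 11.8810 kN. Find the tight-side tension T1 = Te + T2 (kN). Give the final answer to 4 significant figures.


T1 = Te + T2 = 28.5850 + 11.8810
T1 = 40.47 kN


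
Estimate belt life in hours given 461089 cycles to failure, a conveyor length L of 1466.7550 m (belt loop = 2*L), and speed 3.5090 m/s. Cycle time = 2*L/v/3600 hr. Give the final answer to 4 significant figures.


cycle_time = 2 * 1466.7550 / 3.5090 / 3600 = 0.232221 hr
life = 461089 * 0.232221 = 107100 hours


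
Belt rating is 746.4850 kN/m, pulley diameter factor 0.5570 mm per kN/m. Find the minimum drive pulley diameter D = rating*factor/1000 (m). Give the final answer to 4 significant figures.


D = 746.4850 * 0.5570 / 1000
D = 0.4158 m


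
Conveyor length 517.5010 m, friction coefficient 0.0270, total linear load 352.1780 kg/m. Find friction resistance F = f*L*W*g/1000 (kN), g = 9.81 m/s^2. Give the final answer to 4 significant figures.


F = 0.0270 * 517.5010 * 352.1780 * 9.81 / 1000
F = 48.27 kN


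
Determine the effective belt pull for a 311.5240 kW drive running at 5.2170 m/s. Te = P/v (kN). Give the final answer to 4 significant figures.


Te = P / v = 311.5240 / 5.2170
Te = 59.71 kN


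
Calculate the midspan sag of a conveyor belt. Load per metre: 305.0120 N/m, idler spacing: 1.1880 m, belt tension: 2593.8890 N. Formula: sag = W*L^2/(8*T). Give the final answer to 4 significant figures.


sag = 305.0120 * 1.1880^2 / (8 * 2593.8890)
sag = 0.02074 m


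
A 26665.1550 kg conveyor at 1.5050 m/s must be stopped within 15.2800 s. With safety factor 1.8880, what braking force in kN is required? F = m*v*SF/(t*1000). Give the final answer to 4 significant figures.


F = 26665.1550 * 1.5050 / 15.2800 * 1.8880 / 1000
F = 4.959 kN


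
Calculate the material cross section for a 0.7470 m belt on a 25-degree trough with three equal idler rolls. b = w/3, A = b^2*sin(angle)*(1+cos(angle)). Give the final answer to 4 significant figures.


b = 0.7470/3 = 0.249 m
A = 0.249^2 * sin(25 deg) * (1 + cos(25 deg))
A = 0.04995 m^2


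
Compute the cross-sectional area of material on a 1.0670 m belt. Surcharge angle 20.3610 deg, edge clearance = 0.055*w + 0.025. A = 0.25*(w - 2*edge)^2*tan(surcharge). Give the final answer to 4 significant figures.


edge = 0.055*1.0670 + 0.025 = 0.083685 m
ew = 1.0670 - 2*0.083685 = 0.89963 m
A = 0.25 * 0.89963^2 * tan(20.3610 deg)
A = 0.07509 m^2


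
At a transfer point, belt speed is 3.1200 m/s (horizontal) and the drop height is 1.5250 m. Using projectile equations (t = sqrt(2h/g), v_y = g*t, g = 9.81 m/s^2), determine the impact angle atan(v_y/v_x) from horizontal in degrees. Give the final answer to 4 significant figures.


t = sqrt(2*1.5250/9.81) = 0.557591 s
v_y = 9.81 * 0.557591 = 5.46997 m/s
angle = atan(5.46997 / 3.1200) = 60.30 deg


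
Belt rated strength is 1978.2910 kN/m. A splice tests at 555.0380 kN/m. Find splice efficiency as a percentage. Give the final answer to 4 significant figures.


Eff = 555.0380 / 1978.2910 * 100
Eff = 28.06 %


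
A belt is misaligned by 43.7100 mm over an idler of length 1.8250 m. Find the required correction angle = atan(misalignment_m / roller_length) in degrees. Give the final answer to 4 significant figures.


misalign_m = 43.7100 / 1000 = 0.043710 m
angle = atan(0.043710 / 1.8250)
angle = 1.372 deg


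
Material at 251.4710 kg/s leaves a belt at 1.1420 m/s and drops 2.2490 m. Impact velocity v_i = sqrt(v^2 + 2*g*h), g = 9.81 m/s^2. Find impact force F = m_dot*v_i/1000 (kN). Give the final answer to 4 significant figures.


v_i = sqrt(1.1420^2 + 2*9.81*2.2490) = 6.74014 m/s
F = 251.4710 * 6.74014 / 1000
F = 1.695 kN


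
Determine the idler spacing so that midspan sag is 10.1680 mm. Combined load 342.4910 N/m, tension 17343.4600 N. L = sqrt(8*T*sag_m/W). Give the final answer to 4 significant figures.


sag = 10.1680/1000 = 0.010168 m
L = sqrt(8 * 17343.4600 * 0.010168 / 342.4910)
L = 2.030 m


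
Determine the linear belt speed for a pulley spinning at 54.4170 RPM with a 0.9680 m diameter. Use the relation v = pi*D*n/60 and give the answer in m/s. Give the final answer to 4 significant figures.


v = pi * 0.9680 * 54.4170 / 60
v = 2.758 m/s


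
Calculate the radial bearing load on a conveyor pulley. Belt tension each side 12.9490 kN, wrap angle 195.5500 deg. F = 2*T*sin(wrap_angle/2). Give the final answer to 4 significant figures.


F = 2 * 12.9490 * sin(195.5500/2 deg)
F = 25.66 kN


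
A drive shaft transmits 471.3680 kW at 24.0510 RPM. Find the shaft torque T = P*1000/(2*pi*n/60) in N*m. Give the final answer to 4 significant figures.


omega = 2*pi*24.0510/60 = 2.51861 rad/s
T = 471.3680*1000 / 2.51861
T = 187200 N*m


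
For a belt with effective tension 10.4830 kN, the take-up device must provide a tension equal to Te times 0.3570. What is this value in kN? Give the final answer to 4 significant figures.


T_tu = 10.4830 * 0.3570
T_tu = 3.742 kN


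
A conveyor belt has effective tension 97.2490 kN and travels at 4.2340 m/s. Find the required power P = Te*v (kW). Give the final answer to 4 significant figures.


P = Te * v = 97.2490 * 4.2340
P = 411.8 kW


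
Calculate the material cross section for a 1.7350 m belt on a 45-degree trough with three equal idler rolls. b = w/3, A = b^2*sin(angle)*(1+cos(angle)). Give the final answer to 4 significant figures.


b = 1.7350/3 = 0.578333 m
A = 0.578333^2 * sin(45 deg) * (1 + cos(45 deg))
A = 0.4037 m^2


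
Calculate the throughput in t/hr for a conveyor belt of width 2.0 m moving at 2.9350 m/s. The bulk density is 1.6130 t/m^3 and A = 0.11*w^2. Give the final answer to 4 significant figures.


A = 0.11 * 2.0^2 = 0.44 m^2
C = 0.44 * 2.9350 * 1.6130 * 3600
C = 7499 t/hr


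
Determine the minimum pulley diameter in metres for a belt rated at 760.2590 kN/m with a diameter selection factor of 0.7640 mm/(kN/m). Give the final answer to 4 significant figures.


D = 760.2590 * 0.7640 / 1000
D = 0.5808 m


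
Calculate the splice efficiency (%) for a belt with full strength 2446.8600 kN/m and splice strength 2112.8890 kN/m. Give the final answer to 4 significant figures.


Eff = 2112.8890 / 2446.8600 * 100
Eff = 86.35 %


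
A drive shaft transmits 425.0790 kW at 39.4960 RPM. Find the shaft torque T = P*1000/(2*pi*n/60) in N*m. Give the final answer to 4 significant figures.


omega = 2*pi*39.4960/60 = 4.13601 rad/s
T = 425.0790*1000 / 4.13601
T = 102800 N*m


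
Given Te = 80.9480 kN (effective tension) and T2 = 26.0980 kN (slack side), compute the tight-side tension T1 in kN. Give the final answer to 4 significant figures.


T1 = Te + T2 = 80.9480 + 26.0980
T1 = 107.0 kN


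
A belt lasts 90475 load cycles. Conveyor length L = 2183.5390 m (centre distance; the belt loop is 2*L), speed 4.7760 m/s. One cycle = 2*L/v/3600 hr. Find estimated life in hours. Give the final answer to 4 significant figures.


cycle_time = 2 * 2183.5390 / 4.7760 / 3600 = 0.253994 hr
life = 90475 * 0.253994 = 22980 hours


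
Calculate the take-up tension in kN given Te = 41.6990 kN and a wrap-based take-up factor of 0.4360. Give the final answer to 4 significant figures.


T_tu = 41.6990 * 0.4360
T_tu = 18.18 kN


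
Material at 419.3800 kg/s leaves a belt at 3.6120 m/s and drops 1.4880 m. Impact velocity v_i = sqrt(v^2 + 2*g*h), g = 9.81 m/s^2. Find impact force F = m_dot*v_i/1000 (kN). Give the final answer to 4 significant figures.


v_i = sqrt(3.6120^2 + 2*9.81*1.4880) = 6.49932 m/s
F = 419.3800 * 6.49932 / 1000
F = 2.726 kN


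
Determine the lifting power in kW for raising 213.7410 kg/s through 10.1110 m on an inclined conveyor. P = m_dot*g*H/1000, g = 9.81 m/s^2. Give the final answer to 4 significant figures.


P = 213.7410 * 9.81 * 10.1110 / 1000
P = 21.20 kW


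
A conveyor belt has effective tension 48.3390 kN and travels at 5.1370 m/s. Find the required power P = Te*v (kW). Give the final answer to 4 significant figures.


P = Te * v = 48.3390 * 5.1370
P = 248.3 kW


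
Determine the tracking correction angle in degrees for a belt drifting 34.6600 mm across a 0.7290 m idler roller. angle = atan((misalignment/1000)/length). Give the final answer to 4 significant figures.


misalign_m = 34.6600 / 1000 = 0.034660 m
angle = atan(0.034660 / 0.7290)
angle = 2.722 deg


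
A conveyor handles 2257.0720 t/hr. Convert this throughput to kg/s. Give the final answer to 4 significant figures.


m_dot = 2257.0720 * 1000 / 3600
m_dot = 627.0 kg/s


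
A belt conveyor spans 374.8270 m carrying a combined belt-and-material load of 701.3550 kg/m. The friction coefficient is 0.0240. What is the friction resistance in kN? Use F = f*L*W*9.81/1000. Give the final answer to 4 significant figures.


F = 0.0240 * 374.8270 * 701.3550 * 9.81 / 1000
F = 61.89 kN
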